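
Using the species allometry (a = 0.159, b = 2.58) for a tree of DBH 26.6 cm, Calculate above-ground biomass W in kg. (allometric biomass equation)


Formula: W = a * DBH^b  (allometric power law)
DBH^b = 26.6^2.58 = 4744.5456
W = 0.159 * 4744.5456 = 754.4 kg

754.4


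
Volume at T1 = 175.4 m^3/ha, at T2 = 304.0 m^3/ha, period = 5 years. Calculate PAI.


Formula: PAI = (V_T2 - V_T1) / (T2 - T1)
Volume increment = 304.0 - 175.4 = 128.6 m^3/ha
PAI = 128.6 / 5 = 25.72 m^3/ha/year

25.72


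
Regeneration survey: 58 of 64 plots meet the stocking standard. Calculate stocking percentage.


Formula: Stocking % = stocked plots / total plots * 100
Stocking = 58 / 64 * 100
Stocking = 0.9062 * 100 = 90.6%

90.6


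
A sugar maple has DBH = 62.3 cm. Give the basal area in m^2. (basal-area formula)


Formula: BA = pi * (DBH/2)^2 / 10000  (cm^2 to m^2)
Radius = DBH/2 = 62.3/2 = 31.15 cm
BA = pi * 31.15^2 / 10000
   = 3048.358 cm^2 / 10000
   = 0.3048 m^2

0.3048


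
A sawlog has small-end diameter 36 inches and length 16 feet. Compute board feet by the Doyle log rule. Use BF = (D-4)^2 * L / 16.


Doyle: BF = (D - 4)^2 * L / 16
Adjusted diameter = 36 - 4 = 32 in
(D-4)^2 = 32^2 = 1024
BF = 1024 * 16 / 16 = 1024 BF

1024


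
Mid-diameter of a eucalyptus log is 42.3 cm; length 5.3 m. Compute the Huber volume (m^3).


Huber: V = Am * L,  Am = pi*(Dm/200)^2
Am = pi*(42.3/200)^2 = 0.140531 m^2
V = 0.140531*5.3 = 0.7448 m^3

0.7448


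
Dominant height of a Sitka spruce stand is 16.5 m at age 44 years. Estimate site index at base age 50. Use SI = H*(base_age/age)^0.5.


Formula: SI = H_dom * (base_age / age)^0.5
Age ratio = 50 / 44 = 1.13636
sqrt(age_ratio) = 1.066
SI = 16.5 * 1.066 = 17.6 m

17.6


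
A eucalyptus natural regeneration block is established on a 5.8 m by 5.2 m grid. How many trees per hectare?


Formula: TPH = 10000 m^2/ha / (spacing_x * spacing_y)
Area per tree = 5.8 m * 5.2 m = 30.16 m^2
TPH = 10000 / 30.16 = 332 trees/ha

332


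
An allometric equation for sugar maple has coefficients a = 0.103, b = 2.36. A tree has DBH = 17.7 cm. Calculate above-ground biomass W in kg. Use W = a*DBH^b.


Formula: W = a * DBH^b  (allometric power law)
DBH^b = 17.7^2.36 = 881.489
W = 0.103 * 881.489 = 90.8 kg

90.8


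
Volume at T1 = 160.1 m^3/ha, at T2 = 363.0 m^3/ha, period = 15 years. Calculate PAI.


Formula: PAI = (V_T2 - V_T1) / (T2 - T1)
Volume increment = 363.0 - 160.1 = 202.9 m^3/ha
PAI = 202.9 / 15 = 13.53 m^3/ha/year

13.53


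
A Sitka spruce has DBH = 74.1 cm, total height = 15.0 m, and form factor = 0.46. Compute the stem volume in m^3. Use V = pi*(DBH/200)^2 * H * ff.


Formula: V = pi * (DBH/200)^2 * H * ff
Radius = DBH/200 = 74.1/200 = 0.3705 m
Radius^2 = 0.3705^2 = 0.13727025 m^2
V = pi * 0.13727025 * 15.0 * 0.46
V = 2.976 m^3

2.976


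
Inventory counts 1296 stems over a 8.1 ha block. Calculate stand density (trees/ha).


Formula: Stand Density = N_trees / Area_ha
Density = 1296 trees / 8.1 ha
Density = 160 trees/ha

160


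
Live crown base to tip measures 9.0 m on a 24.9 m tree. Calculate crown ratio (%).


Formula: Crown Ratio = (Crown Length / Total Height) * 100
CR = (9.0 m / 24.9 m) * 100
CR = 0.3614 * 100 = 36.1%

36.1


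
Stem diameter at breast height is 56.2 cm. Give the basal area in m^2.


Formula: BA = pi * (DBH/2)^2 / 10000  (cm^2 to m^2)
Radius = DBH/2 = 56.2/2 = 28.1 cm
BA = pi * 28.1^2 / 10000
   = 2480.633 cm^2 / 10000
   = 0.2481 m^2

0.2481


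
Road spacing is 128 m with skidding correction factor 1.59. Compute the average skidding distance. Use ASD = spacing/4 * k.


Formula: ASD = (spacing / 4) * correction
Uncorrected distance = spacing / 4 = 128 / 4 = 32 m
ASD = 32 * 1.59 = 51 m

51


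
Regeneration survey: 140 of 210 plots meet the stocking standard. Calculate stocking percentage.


Formula: Stocking % = stocked plots / total plots * 100
Stocking = 140 / 210 * 100
Stocking = 0.6667 * 100 = 66.7%

66.7


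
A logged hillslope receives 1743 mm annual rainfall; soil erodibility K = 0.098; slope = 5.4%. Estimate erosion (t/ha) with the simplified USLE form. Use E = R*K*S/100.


Formula: E = R * K * S / 100  (simplified USLE)
R * K = 1743 * 0.098 = 170.814
E = 170.814 * 5.4 / 100 = 9.22 t/ha

9.22


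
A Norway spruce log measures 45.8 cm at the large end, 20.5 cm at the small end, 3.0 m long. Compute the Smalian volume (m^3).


Smalian: V = (A1 + A2)/2 * L,  A = pi*(D/200)^2
A1 = pi*(45.8/200)^2 = 0.164748 m^2
A2 = pi*(20.5/200)^2 = 0.033006 m^2
V = (0.164748+0.033006)/2*3.0 = 0.2966 m^3

0.2966


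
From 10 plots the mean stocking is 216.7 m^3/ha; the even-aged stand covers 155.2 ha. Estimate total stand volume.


Formula: Total Volume = Mean Volume per ha * Total Area
Total Volume = 216.7 m^3/ha * 155.2 ha
Total Volume = 33632 m^3

33632


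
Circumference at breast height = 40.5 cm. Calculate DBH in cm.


Formula: DBH = C / pi
DBH = 40.5 / pi
pi = 3.14159...
DBH = 12.9 cm

12.9


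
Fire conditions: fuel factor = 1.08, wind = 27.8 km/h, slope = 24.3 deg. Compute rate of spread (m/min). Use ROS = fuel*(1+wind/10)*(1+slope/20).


Formula: ROS = fuel * (1 + wind/10) * (1 + slope/20)
Wind factor = 1 + 27.8/10 = 3.78
Slope factor = 1 + 24.3/20 = 2.215
ROS = 1.08 * 3.78 * 2.215 = 9.04 m/min

9.04


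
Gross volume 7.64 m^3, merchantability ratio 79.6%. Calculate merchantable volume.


Formula: MV = V_total * (merchantable_pct / 100)
Merchantable fraction = 79.6% / 100 = 0.796
MV = 7.64 m^3 * 0.796 = 6.081 m^3

6.081


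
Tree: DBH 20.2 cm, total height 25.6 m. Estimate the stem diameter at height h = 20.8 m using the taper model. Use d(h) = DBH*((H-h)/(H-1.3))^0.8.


Taper: d(h) = DBH * ((H - h) / (H - 1.3))^0.8
Numerator = H - h = 25.6 - 20.8 = 4.8 m
Denominator = H - 1.3 = 25.6 - 1.3 = 24.3 m
Ratio = 4.8 / 24.3 = 0.19753
d = 20.2 * 0.19753^0.8 = 5.5 cm

5.5


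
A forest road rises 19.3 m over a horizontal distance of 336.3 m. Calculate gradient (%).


Formula: Gradient = rise / run * 100
Gradient = 19.3 / 336.3 * 100 = 5.7%

5.7


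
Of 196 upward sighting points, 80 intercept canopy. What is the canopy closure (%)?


Formula: Canopy closure = covered points / total points * 100
Closure = 80 / 196 * 100
Closure = 0.4082 * 100 = 40.8%

40.8


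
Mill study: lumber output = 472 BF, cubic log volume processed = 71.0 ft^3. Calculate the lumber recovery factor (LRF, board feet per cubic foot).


Formula: LRF = Lumber Output (BF) / Log Input (ft^3)
LRF = 472 BF / 71.0 ft^3
LRF = 6.65 BF/ft^3

6.65


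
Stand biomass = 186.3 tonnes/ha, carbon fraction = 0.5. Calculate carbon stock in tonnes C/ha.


Formula: Carbon Stock = Biomass * Carbon Fraction
C = 186.3 t/ha * 0.5
C = 93.2 t C/ha

93.2


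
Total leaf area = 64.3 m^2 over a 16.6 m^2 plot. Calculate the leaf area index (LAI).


Formula: LAI = total leaf area / ground area  (dimensionless)
LAI = 64.3 m^2 / 16.6 m^2
LAI = 3.87

3.87


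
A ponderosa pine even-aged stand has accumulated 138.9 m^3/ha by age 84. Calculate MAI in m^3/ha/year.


Formula: MAI = Total Volume / Stand Age
MAI = 138.9 m^3/ha / 84 years
MAI = 1.65 m^3/ha/year

1.65


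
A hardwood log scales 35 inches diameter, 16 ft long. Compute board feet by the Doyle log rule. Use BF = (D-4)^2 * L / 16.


Doyle: BF = (D - 4)^2 * L / 16
Adjusted diameter = 35 - 4 = 31 in
(D-4)^2 = 31^2 = 961
BF = 961 * 16 / 16 = 961 BF

961


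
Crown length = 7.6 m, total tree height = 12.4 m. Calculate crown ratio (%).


Formula: Crown Ratio = (Crown Length / Total Height) * 100
CR = (7.6 m / 12.4 m) * 100
CR = 0.6129 * 100 = 61.3%

61.3


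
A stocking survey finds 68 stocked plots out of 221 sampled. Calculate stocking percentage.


Formula: Stocking % = stocked plots / total plots * 100
Stocking = 68 / 221 * 100
Stocking = 0.3077 * 100 = 30.8%

30.8


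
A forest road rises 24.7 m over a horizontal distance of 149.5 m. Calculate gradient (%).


Formula: Gradient = rise / run * 100
Gradient = 24.7 / 149.5 * 100 = 16.5%

16.5


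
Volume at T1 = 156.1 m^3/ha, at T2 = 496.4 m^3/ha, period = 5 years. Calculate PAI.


Formula: PAI = (V_T2 - V_T1) / (T2 - T1)
Volume increment = 496.4 - 156.1 = 340.3 m^3/ha
PAI = 340.3 / 5 = 68.06 m^3/ha/year

68.06


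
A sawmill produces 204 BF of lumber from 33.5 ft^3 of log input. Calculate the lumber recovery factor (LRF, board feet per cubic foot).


Formula: LRF = Lumber Output (BF) / Log Input (ft^3)
LRF = 204 BF / 33.5 ft^3
LRF = 6.09 BF/ft^3

6.09


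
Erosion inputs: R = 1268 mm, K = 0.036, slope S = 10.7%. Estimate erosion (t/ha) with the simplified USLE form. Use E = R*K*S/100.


Formula: E = R * K * S / 100  (simplified USLE)
R * K = 1268 * 0.036 = 45.648
E = 45.648 * 10.7 / 100 = 4.88 t/ha

4.88


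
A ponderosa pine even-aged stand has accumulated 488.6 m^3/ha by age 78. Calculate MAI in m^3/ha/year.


Formula: MAI = Total Volume / Stand Age
MAI = 488.6 m^3/ha / 78 years
MAI = 6.26 m^3/ha/year

6.26


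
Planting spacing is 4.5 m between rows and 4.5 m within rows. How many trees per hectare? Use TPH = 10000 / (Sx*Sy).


Formula: TPH = 10000 m^2/ha / (spacing_x * spacing_y)
Area per tree = 4.5 m * 4.5 m = 20.25 m^2
TPH = 10000 / 20.25 = 494 trees/ha

494


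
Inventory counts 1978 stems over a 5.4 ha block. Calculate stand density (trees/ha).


Formula: Stand Density = N_trees / Area_ha
Density = 1978 trees / 5.4 ha
Density = 366 trees/ha

366


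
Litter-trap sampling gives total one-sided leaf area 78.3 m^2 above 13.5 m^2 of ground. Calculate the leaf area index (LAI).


Formula: LAI = total leaf area / ground area  (dimensionless)
LAI = 78.3 m^2 / 13.5 m^2
LAI = 5.8

5.8


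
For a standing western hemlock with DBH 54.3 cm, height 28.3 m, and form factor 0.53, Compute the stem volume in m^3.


Formula: V = pi * (DBH/200)^2 * H * ff
Radius = DBH/200 = 54.3/200 = 0.2715 m
Radius^2 = 0.2715^2 = 0.07371225 m^2
V = pi * 0.07371225 * 28.3 * 0.53
V = 3.473 m^3

3.473


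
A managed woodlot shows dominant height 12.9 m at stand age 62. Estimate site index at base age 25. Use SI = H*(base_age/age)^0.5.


Formula: SI = H_dom * (base_age / age)^0.5
Age ratio = 25 / 62 = 0.40323
sqrt(age_ratio) = 0.635
SI = 12.9 * 0.635 = 8.2 m

8.2


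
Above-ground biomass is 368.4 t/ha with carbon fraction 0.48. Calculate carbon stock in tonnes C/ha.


Formula: Carbon Stock = Biomass * Carbon Fraction
C = 368.4 t/ha * 0.48
C = 176.8 t C/ha

176.8


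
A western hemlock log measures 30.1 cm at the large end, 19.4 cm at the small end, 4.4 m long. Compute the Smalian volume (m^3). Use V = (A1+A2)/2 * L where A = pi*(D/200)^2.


Smalian: V = (A1 + A2)/2 * L,  A = pi*(D/200)^2
A1 = pi*(30.1/200)^2 = 0.071158 m^2
A2 = pi*(19.4/200)^2 = 0.029559 m^2
V = (0.071158+0.029559)/2*4.4 = 0.2216 m^3

0.2216


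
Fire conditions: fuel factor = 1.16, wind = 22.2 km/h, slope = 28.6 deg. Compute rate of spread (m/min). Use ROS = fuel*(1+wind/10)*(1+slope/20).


Formula: ROS = fuel * (1 + wind/10) * (1 + slope/20)
Wind factor = 1 + 22.2/10 = 3.22
Slope factor = 1 + 28.6/20 = 2.43
ROS = 1.16 * 3.22 * 2.43 = 9.08 m/min

9.08


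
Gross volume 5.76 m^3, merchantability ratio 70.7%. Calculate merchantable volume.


Formula: MV = V_total * (merchantable_pct / 100)
Merchantable fraction = 70.7% / 100 = 0.707
MV = 5.76 m^3 * 0.707 = 4.072 m^3

4.072


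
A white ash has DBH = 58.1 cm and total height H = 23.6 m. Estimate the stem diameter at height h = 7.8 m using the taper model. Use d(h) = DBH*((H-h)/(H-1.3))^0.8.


Taper: d(h) = DBH * ((H - h) / (H - 1.3))^0.8
Numerator = H - h = 23.6 - 7.8 = 15.8 m
Denominator = H - 1.3 = 23.6 - 1.3 = 22.3 m
Ratio = 15.8 / 22.3 = 0.70852
d = 58.1 * 0.70852^0.8 = 44.1 cm

44.1


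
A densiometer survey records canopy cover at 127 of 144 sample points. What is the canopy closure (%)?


Formula: Canopy closure = covered points / total points * 100
Closure = 127 / 144 * 100
Closure = 0.8819 * 100 = 88.2%

88.2


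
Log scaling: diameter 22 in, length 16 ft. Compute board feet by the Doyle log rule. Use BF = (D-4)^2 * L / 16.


Doyle: BF = (D - 4)^2 * L / 16
Adjusted diameter = 22 - 4 = 18 in
(D-4)^2 = 18^2 = 324
BF = 324 * 16 / 16 = 324 BF

324


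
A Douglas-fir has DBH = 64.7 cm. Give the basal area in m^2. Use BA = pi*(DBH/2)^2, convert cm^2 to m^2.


Formula: BA = pi * (DBH/2)^2 / 10000  (cm^2 to m^2)
Radius = DBH/2 = 64.7/2 = 32.35 cm
BA = pi * 32.35^2 / 10000
   = 3287.7474 cm^2 / 10000
   = 0.3288 m^2

0.3288


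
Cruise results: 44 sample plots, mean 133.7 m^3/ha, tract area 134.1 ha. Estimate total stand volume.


Formula: Total Volume = Mean Volume per ha * Total Area
Total Volume = 133.7 m^3/ha * 134.1 ha
Total Volume = 17929 m^3

17929


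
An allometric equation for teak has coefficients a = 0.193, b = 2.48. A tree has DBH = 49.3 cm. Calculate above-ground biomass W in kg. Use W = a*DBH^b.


Formula: W = a * DBH^b  (allometric power law)
DBH^b = 49.3^2.48 = 15785.5733
W = 0.193 * 15785.5733 = 3046.6 kg

3046.6


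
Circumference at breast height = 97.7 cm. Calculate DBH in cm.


Formula: DBH = C / pi
DBH = 97.7 / pi
pi = 3.14159...
DBH = 31.1 cm

31.1


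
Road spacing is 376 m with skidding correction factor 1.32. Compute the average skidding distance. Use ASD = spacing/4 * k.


Formula: ASD = (spacing / 4) * correction
Uncorrected distance = spacing / 4 = 376 / 4 = 94 m
ASD = 94 * 1.32 = 124 m

124


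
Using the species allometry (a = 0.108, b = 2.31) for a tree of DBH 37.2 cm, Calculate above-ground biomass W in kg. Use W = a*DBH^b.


Formula: W = a * DBH^b  (allometric power law)
DBH^b = 37.2^2.31 = 4245.7478
W = 0.108 * 4245.7478 = 458.5 kg

458.5


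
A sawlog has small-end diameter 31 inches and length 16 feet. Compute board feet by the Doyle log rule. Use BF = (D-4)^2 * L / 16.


Doyle: BF = (D - 4)^2 * L / 16
Adjusted diameter = 31 - 4 = 27 in
(D-4)^2 = 27^2 = 729
BF = 729 * 16 / 16 = 729 BF

729


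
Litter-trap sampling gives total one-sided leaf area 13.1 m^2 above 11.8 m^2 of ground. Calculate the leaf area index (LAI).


Formula: LAI = total leaf area / ground area  (dimensionless)
LAI = 13.1 m^2 / 11.8 m^2
LAI = 1.11

1.11


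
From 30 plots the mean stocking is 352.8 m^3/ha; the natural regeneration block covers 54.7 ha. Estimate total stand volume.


Formula: Total Volume = Mean Volume per ha * Total Area
Total Volume = 352.8 m^3/ha * 54.7 ha
Total Volume = 19298 m^3

19298


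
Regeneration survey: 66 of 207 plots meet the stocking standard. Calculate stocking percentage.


Formula: Stocking % = stocked plots / total plots * 100
Stocking = 66 / 207 * 100
Stocking = 0.3188 * 100 = 31.9%

31.9


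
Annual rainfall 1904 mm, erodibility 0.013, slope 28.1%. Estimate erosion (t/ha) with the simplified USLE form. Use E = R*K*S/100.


Formula: E = R * K * S / 100  (simplified USLE)
R * K = 1904 * 0.013 = 24.752
E = 24.752 * 28.1 / 100 = 6.96 t/ha

6.96


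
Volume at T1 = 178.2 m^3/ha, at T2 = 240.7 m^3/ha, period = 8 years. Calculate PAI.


Formula: PAI = (V_T2 - V_T1) / (T2 - T1)
Volume increment = 240.7 - 178.2 = 62.5 m^3/ha
PAI = 62.5 / 8 = 7.81 m^3/ha/year

7.81


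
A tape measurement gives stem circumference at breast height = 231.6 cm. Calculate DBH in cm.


Formula: DBH = C / pi
DBH = 231.6 / pi
pi = 3.14159...
DBH = 73.7 cm

73.7


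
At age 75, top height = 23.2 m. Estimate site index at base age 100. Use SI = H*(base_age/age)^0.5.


Formula: SI = H_dom * (base_age / age)^0.5
Age ratio = 100 / 75 = 1.33333
sqrt(age_ratio) = 1.1547
SI = 23.2 * 1.1547 = 26.8 m

26.8


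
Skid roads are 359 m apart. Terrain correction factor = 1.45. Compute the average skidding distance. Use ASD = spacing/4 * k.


Formula: ASD = (spacing / 4) * correction
Uncorrected distance = spacing / 4 = 359 / 4 = 89.75 m
ASD = 89.75 * 1.45 = 130 m

130


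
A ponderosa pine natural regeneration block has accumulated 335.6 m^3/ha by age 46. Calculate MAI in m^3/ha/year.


Formula: MAI = Total Volume / Stand Age
MAI = 335.6 m^3/ha / 46 years
MAI = 7.3 m^3/ha/year

7.3


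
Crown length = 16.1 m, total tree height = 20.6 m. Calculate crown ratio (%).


Formula: Crown Ratio = (Crown Length / Total Height) * 100
CR = (16.1 m / 20.6 m) * 100
CR = 0.7816 * 100 = 78.2%

78.2


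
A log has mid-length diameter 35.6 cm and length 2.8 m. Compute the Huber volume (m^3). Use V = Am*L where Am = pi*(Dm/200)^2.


Huber: V = Am * L,  Am = pi*(Dm/200)^2
Am = pi*(35.6/200)^2 = 0.099538 m^2
V = 0.099538*2.8 = 0.2787 m^3

0.2787


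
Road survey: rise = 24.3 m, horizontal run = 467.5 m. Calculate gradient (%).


Formula: Gradient = rise / run * 100
Gradient = 24.3 / 467.5 * 100 = 5.2%

5.2


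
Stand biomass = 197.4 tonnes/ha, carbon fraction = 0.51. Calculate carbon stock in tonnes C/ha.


Formula: Carbon Stock = Biomass * Carbon Fraction
C = 197.4 t/ha * 0.51
C = 100.7 t C/ha

100.7


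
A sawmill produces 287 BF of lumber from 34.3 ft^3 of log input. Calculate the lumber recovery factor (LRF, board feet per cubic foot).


Formula: LRF = Lumber Output (BF) / Log Input (ft^3)
LRF = 287 BF / 34.3 ft^3
LRF = 8.37 BF/ft^3

8.37


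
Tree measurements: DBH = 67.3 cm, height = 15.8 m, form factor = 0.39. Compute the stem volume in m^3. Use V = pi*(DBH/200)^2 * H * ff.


Formula: V = pi * (DBH/200)^2 * H * ff
Radius = DBH/200 = 67.3/200 = 0.3365 m
Radius^2 = 0.3365^2 = 0.11323225 m^2
V = pi * 0.11323225 * 15.8 * 0.39
V = 2.192 m^3

2.192


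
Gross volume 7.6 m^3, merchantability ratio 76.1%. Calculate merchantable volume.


Formula: MV = V_total * (merchantable_pct / 100)
Merchantable fraction = 76.1% / 100 = 0.761
MV = 7.6 m^3 * 0.761 = 5.784 m^3

5.784


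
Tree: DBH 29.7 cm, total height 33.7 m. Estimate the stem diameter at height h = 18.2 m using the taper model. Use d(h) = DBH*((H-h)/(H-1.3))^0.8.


Taper: d(h) = DBH * ((H - h) / (H - 1.3))^0.8
Numerator = H - h = 33.7 - 18.2 = 15.5 m
Denominator = H - 1.3 = 33.7 - 1.3 = 32.4 m
Ratio = 15.5 / 32.4 = 0.4784
d = 29.7 * 0.4784^0.8 = 16.5 cm

16.5


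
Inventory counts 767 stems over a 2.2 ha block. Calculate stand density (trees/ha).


Formula: Stand Density = N_trees / Area_ha
Density = 767 trees / 2.2 ha
Density = 349 trees/ha

349


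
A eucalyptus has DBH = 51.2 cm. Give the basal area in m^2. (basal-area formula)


Formula: BA = pi * (DBH/2)^2 / 10000  (cm^2 to m^2)
Radius = DBH/2 = 51.2/2 = 25.6 cm
BA = pi * 25.6^2 / 10000
   = 2058.8742 cm^2 / 10000
   = 0.2059 m^2

0.2059


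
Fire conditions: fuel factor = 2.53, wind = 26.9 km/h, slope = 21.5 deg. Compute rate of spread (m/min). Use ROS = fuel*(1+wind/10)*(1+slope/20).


Formula: ROS = fuel * (1 + wind/10) * (1 + slope/20)
Wind factor = 1 + 26.9/10 = 3.69
Slope factor = 1 + 21.5/20 = 2.075
ROS = 2.53 * 3.69 * 2.075 = 19.37 m/min

19.37


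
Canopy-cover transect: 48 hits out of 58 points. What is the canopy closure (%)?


Formula: Canopy closure = covered points / total points * 100
Closure = 48 / 58 * 100
Closure = 0.8276 * 100 = 82.8%

82.8


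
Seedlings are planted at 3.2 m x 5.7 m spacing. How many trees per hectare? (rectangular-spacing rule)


Formula: TPH = 10000 m^2/ha / (spacing_x * spacing_y)
Area per tree = 3.2 m * 5.7 m = 18.24 m^2
TPH = 10000 / 18.24 = 548 trees/ha

548


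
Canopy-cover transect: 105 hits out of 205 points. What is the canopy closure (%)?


Formula: Canopy closure = covered points / total points * 100
Closure = 105 / 205 * 100
Closure = 0.5122 * 100 = 51.2%

51.2


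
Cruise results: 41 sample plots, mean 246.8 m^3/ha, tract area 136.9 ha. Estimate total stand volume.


Formula: Total Volume = Mean Volume per ha * Total Area
Total Volume = 246.8 m^3/ha * 136.9 ha
Total Volume = 33787 m^3

33787


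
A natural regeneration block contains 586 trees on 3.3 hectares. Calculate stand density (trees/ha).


Formula: Stand Density = N_trees / Area_ha
Density = 586 trees / 3.3 ha
Density = 178 trees/ha

178


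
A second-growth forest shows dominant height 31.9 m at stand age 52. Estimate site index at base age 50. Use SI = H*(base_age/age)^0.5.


Formula: SI = H_dom * (base_age / age)^0.5
Age ratio = 50 / 52 = 0.96154
sqrt(age_ratio) = 0.98058
SI = 31.9 * 0.98058 = 31.3 m

31.3


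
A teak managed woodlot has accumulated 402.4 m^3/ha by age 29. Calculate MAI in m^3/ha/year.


Formula: MAI = Total Volume / Stand Age
MAI = 402.4 m^3/ha / 29 years
MAI = 13.88 m^3/ha/year

13.88


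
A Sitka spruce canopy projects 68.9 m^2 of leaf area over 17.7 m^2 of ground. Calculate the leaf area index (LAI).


Formula: LAI = total leaf area / ground area  (dimensionless)
LAI = 68.9 m^2 / 17.7 m^2
LAI = 3.89

3.89


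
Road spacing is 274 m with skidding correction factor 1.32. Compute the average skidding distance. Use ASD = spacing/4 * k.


Formula: ASD = (spacing / 4) * correction
Uncorrected distance = spacing / 4 = 274 / 4 = 68.5 m
ASD = 68.5 * 1.32 = 90 m

90


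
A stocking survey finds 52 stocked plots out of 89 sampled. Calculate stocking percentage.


Formula: Stocking % = stocked plots / total plots * 100
Stocking = 52 / 89 * 100
Stocking = 0.5843 * 100 = 58.4%

58.4


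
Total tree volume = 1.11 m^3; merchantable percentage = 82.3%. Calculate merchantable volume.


Formula: MV = V_total * (merchantable_pct / 100)
Merchantable fraction = 82.3% / 100 = 0.823
MV = 1.11 m^3 * 0.823 = 0.914 m^3

0.914


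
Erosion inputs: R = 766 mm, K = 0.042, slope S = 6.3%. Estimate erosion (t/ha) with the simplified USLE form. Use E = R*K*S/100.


Formula: E = R * K * S / 100  (simplified USLE)
R * K = 766 * 0.042 = 32.172
E = 32.172 * 6.3 / 100 = 2.03 t/ha

2.03


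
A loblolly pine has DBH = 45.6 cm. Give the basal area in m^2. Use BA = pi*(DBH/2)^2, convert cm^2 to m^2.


Formula: BA = pi * (DBH/2)^2 / 10000  (cm^2 to m^2)
Radius = DBH/2 = 45.6/2 = 22.8 cm
BA = pi * 22.8^2 / 10000
   = 1633.1255 cm^2 / 10000
   = 0.1633 m^2

0.1633


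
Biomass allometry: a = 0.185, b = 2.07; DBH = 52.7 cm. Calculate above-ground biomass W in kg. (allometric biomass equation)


Formula: W = a * DBH^b  (allometric power law)
DBH^b = 52.7^2.07 = 3665.6245
W = 0.185 * 3665.6245 = 678.1 kg

678.1


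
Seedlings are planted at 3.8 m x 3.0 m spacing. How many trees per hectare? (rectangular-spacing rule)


Formula: TPH = 10000 m^2/ha / (spacing_x * spacing_y)
Area per tree = 3.8 m * 3.0 m = 11.4 m^2
TPH = 10000 / 11.4 = 877 trees/ha

877


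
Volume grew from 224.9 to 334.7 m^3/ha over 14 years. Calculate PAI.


Formula: PAI = (V_T2 - V_T1) / (T2 - T1)
Volume increment = 334.7 - 224.9 = 109.8 m^3/ha
PAI = 109.8 / 14 = 7.84 m^3/ha/year

7.84


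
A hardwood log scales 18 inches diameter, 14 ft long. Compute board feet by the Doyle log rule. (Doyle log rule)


Doyle: BF = (D - 4)^2 * L / 16
Adjusted diameter = 18 - 4 = 14 in
(D-4)^2 = 14^2 = 196
BF = 196 * 14 / 16 = 172 BF

172


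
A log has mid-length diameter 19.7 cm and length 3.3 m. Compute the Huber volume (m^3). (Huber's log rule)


Huber: V = Am * L,  Am = pi*(Dm/200)^2
Am = pi*(19.7/200)^2 = 0.030481 m^2
V = 0.030481*3.3 = 0.1006 m^3

0.1006


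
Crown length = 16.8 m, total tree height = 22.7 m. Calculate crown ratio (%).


Formula: Crown Ratio = (Crown Length / Total Height) * 100
CR = (16.8 m / 22.7 m) * 100
CR = 0.7401 * 100 = 74.0%

74.0


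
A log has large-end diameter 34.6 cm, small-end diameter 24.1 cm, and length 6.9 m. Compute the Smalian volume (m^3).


Smalian: V = (A1 + A2)/2 * L,  A = pi*(D/200)^2
A1 = pi*(34.6/200)^2 = 0.094025 m^2
A2 = pi*(24.1/200)^2 = 0.045617 m^2
V = (0.094025+0.045617)/2*6.9 = 0.4818 m^3

0.4818


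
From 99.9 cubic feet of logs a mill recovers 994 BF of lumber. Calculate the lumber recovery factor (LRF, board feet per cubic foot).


Formula: LRF = Lumber Output (BF) / Log Input (ft^3)
LRF = 994 BF / 99.9 ft^3
LRF = 9.95 BF/ft^3

9.95


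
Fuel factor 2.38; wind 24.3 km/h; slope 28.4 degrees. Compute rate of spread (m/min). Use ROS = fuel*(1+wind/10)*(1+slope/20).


Formula: ROS = fuel * (1 + wind/10) * (1 + slope/20)
Wind factor = 1 + 24.3/10 = 3.43
Slope factor = 1 + 28.4/20 = 2.42
ROS = 2.38 * 3.43 * 2.42 = 19.76 m/min

19.76


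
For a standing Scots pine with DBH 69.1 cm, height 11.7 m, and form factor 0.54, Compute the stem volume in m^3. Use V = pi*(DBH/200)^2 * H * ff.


Formula: V = pi * (DBH/200)^2 * H * ff
Radius = DBH/200 = 69.1/200 = 0.3455 m
Radius^2 = 0.3455^2 = 0.11937025 m^2
V = pi * 0.11937025 * 11.7 * 0.54
V = 2.369 m^3

2.369


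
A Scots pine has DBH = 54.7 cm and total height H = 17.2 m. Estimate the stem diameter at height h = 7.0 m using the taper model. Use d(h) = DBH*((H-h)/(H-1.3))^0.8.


Taper: d(h) = DBH * ((H - h) / (H - 1.3))^0.8
Numerator = H - h = 17.2 - 7.0 = 10.2 m
Denominator = H - 1.3 = 17.2 - 1.3 = 15.9 m
Ratio = 10.2 / 15.9 = 0.64151
d = 54.7 * 0.64151^0.8 = 38.3 cm

38.3


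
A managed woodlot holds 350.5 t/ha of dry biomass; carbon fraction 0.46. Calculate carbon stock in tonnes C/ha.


Formula: Carbon Stock = Biomass * Carbon Fraction
C = 350.5 t/ha * 0.46
C = 161.2 t C/ha

161.2


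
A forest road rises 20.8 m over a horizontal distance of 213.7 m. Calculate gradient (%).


Formula: Gradient = rise / run * 100
Gradient = 20.8 / 213.7 * 100 = 9.7%

9.7


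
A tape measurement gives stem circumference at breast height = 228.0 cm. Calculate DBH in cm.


Formula: DBH = C / pi
DBH = 228.0 / pi
pi = 3.14159...
DBH = 72.6 cm

72.6


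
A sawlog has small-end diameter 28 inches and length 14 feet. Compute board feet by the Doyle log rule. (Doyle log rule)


Doyle: BF = (D - 4)^2 * L / 16
Adjusted diameter = 28 - 4 = 24 in
(D-4)^2 = 24^2 = 576
BF = 576 * 14 / 16 = 504 BF

504


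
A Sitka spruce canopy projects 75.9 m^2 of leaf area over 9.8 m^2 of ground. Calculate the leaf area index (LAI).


Formula: LAI = total leaf area / ground area  (dimensionless)
LAI = 75.9 m^2 / 9.8 m^2
LAI = 7.74

7.74


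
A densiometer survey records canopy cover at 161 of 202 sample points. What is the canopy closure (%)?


Formula: Canopy closure = covered points / total points * 100
Closure = 161 / 202 * 100
Closure = 0.797 * 100 = 79.7%

79.7


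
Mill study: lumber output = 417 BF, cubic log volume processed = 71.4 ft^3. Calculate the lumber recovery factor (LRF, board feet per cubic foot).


Formula: LRF = Lumber Output (BF) / Log Input (ft^3)
LRF = 417 BF / 71.4 ft^3
LRF = 5.84 BF/ft^3

5.84


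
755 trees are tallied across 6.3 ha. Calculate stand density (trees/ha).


Formula: Stand Density = N_trees / Area_ha
Density = 755 trees / 6.3 ha
Density = 120 trees/ha

120


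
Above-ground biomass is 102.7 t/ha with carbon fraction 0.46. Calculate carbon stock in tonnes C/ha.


Formula: Carbon Stock = Biomass * Carbon Fraction
C = 102.7 t/ha * 0.46
C = 47.2 t C/ha

47.2


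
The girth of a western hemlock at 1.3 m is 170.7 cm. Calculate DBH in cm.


Formula: DBH = C / pi
DBH = 170.7 / pi
pi = 3.14159...
DBH = 54.3 cm

54.3


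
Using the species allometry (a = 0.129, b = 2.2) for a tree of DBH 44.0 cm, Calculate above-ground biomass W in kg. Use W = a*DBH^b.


Formula: W = a * DBH^b  (allometric power law)
DBH^b = 44.0^2.2 = 4126.6334
W = 0.129 * 4126.6334 = 532.3 kg

532.3


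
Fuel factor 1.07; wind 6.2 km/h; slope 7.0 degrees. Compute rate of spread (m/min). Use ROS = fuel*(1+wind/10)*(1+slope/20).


Formula: ROS = fuel * (1 + wind/10) * (1 + slope/20)
Wind factor = 1 + 6.2/10 = 1.62
Slope factor = 1 + 7.0/20 = 1.35
ROS = 1.07 * 1.62 * 1.35 = 2.34 m/min

2.34


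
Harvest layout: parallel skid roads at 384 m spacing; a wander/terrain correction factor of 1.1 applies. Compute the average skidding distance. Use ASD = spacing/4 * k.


Formula: ASD = (spacing / 4) * correction
Uncorrected distance = spacing / 4 = 384 / 4 = 96 m
ASD = 96 * 1.1 = 106 m

106


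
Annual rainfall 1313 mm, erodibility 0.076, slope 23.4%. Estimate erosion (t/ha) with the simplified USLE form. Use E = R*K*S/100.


Formula: E = R * K * S / 100  (simplified USLE)
R * K = 1313 * 0.076 = 99.788
E = 99.788 * 23.4 / 100 = 23.35 t/ha

23.35


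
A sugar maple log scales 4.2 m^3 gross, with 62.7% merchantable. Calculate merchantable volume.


Formula: MV = V_total * (merchantable_pct / 100)
Merchantable fraction = 62.7% / 100 = 0.627
MV = 4.2 m^3 * 0.627 = 2.633 m^3

2.633


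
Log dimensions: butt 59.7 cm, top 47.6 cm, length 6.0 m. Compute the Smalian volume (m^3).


Smalian: V = (A1 + A2)/2 * L,  A = pi*(D/200)^2
A1 = pi*(59.7/200)^2 = 0.279923 m^2
A2 = pi*(47.6/200)^2 = 0.177952 m^2
V = (0.279923+0.177952)/2*6.0 = 1.3736 m^3

1.3736


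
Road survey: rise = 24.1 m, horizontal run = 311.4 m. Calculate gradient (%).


Formula: Gradient = rise / run * 100
Gradient = 24.1 / 311.4 * 100 = 7.7%

7.7


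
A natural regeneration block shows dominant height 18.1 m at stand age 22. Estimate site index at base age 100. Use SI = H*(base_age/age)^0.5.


Formula: SI = H_dom * (base_age / age)^0.5
Age ratio = 100 / 22 = 4.54545
sqrt(age_ratio) = 2.13201
SI = 18.1 * 2.13201 = 38.6 m

38.6


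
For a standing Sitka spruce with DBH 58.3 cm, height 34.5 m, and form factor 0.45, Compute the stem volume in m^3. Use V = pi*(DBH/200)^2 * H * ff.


Formula: V = pi * (DBH/200)^2 * H * ff
Radius = DBH/200 = 58.3/200 = 0.2915 m
Radius^2 = 0.2915^2 = 0.08497225 m^2
V = pi * 0.08497225 * 34.5 * 0.45
V = 4.144 m^3

4.144


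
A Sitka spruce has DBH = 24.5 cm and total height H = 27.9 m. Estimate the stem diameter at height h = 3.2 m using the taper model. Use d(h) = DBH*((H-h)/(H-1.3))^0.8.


Taper: d(h) = DBH * ((H - h) / (H - 1.3))^0.8
Numerator = H - h = 27.9 - 3.2 = 24.7 m
Denominator = H - 1.3 = 27.9 - 1.3 = 26.6 m
Ratio = 24.7 / 26.6 = 0.92857
d = 24.5 * 0.92857^0.8 = 23.1 cm

23.1


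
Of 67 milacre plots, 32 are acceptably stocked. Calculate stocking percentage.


Formula: Stocking % = stocked plots / total plots * 100
Stocking = 32 / 67 * 100
Stocking = 0.4776 * 100 = 47.8%

47.8


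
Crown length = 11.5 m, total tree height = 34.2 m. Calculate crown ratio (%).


Formula: Crown Ratio = (Crown Length / Total Height) * 100
CR = (11.5 m / 34.2 m) * 100
CR = 0.3363 * 100 = 33.6%

33.6


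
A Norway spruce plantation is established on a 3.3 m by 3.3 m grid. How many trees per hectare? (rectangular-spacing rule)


Formula: TPH = 10000 m^2/ha / (spacing_x * spacing_y)
Area per tree = 3.3 m * 3.3 m = 10.89 m^2
TPH = 10000 / 10.89 = 918 trees/ha

918


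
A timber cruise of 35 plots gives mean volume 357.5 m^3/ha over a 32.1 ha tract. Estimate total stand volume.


Formula: Total Volume = Mean Volume per ha * Total Area
Total Volume = 357.5 m^3/ha * 32.1 ha
Total Volume = 11476 m^3

11476


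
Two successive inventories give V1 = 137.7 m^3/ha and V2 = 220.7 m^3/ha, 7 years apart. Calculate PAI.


Formula: PAI = (V_T2 - V_T1) / (T2 - T1)
Volume increment = 220.7 - 137.7 = 83.0 m^3/ha
PAI = 83.0 / 7 = 11.86 m^3/ha/year

11.86


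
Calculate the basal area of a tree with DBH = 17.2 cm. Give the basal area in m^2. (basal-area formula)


Formula: BA = pi * (DBH/2)^2 / 10000  (cm^2 to m^2)
Radius = DBH/2 = 17.2/2 = 8.6 cm
BA = pi * 8.6^2 / 10000
   = 232.3522 cm^2 / 10000
   = 0.0232 m^2

0.0232


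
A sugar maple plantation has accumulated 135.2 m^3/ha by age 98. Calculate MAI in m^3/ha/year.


Formula: MAI = Total Volume / Stand Age
MAI = 135.2 m^3/ha / 98 years
MAI = 1.38 m^3/ha/year

1.38


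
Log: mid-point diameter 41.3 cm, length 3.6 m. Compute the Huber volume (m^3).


Huber: V = Am * L,  Am = pi*(Dm/200)^2
Am = pi*(41.3/200)^2 = 0.133965 m^2
V = 0.133965*3.6 = 0.4823 m^3

0.4823


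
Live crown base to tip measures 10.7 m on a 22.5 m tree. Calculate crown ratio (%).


Formula: Crown Ratio = (Crown Length / Total Height) * 100
CR = (10.7 m / 22.5 m) * 100
CR = 0.4756 * 100 = 47.6%

47.6


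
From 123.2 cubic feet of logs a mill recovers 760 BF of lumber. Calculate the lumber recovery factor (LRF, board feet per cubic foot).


Formula: LRF = Lumber Output (BF) / Log Input (ft^3)
LRF = 760 BF / 123.2 ft^3
LRF = 6.17 BF/ft^3

6.17


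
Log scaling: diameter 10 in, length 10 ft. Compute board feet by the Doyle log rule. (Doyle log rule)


Doyle: BF = (D - 4)^2 * L / 16
Adjusted diameter = 10 - 4 = 6 in
(D-4)^2 = 6^2 = 36
BF = 36 * 10 / 16 = 23 BF

23


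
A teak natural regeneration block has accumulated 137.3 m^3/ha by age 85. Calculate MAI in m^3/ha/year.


Formula: MAI = Total Volume / Stand Age
MAI = 137.3 m^3/ha / 85 years
MAI = 1.62 m^3/ha/year

1.62


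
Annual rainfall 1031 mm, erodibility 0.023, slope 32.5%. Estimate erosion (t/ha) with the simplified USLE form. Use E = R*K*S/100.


Formula: E = R * K * S / 100  (simplified USLE)
R * K = 1031 * 0.023 = 23.713
E = 23.713 * 32.5 / 100 = 7.71 t/ha

7.71


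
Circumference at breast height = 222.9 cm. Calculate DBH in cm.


Formula: DBH = C / pi
DBH = 222.9 / pi
pi = 3.14159...
DBH = 71.0 cm

71.0


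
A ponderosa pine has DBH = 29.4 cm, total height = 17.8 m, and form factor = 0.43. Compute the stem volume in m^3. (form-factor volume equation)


Formula: V = pi * (DBH/200)^2 * H * ff
Radius = DBH/200 = 29.4/200 = 0.147 m
Radius^2 = 0.147^2 = 0.021609 m^2
V = pi * 0.021609 * 17.8 * 0.43
V = 0.52 m^3

0.52


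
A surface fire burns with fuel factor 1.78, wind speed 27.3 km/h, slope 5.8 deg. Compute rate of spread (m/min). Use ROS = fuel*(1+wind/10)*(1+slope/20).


Formula: ROS = fuel * (1 + wind/10) * (1 + slope/20)
Wind factor = 1 + 27.3/10 = 3.73
Slope factor = 1 + 5.8/20 = 1.29
ROS = 1.78 * 3.73 * 1.29 = 8.56 m/min

8.56


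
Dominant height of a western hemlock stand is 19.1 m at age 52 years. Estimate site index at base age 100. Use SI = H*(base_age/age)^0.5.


Formula: SI = H_dom * (base_age / age)^0.5
Age ratio = 100 / 52 = 1.92308
sqrt(age_ratio) = 1.38675
SI = 19.1 * 1.38675 = 26.5 m

26.5


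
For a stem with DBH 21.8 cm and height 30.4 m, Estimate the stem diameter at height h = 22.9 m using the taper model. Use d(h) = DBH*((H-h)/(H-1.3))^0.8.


Taper: d(h) = DBH * ((H - h) / (H - 1.3))^0.8
Numerator = H - h = 30.4 - 22.9 = 7.5 m
Denominator = H - 1.3 = 30.4 - 1.3 = 29.1 m
Ratio = 7.5 / 29.1 = 0.25773
d = 21.8 * 0.25773^0.8 = 7.4 cm

7.4


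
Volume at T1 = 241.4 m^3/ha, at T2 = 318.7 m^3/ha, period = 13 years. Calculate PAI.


Formula: PAI = (V_T2 - V_T1) / (T2 - T1)
Volume increment = 318.7 - 241.4 = 77.3 m^3/ha
PAI = 77.3 / 13 = 5.95 m^3/ha/year

5.95


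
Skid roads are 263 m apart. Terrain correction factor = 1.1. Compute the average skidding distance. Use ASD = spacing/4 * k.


Formula: ASD = (spacing / 4) * correction
Uncorrected distance = spacing / 4 = 263 / 4 = 65.75 m
ASD = 65.75 * 1.1 = 72 m

72


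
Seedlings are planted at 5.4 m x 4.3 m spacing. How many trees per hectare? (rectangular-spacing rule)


Formula: TPH = 10000 m^2/ha / (spacing_x * spacing_y)
Area per tree = 5.4 m * 4.3 m = 23.22 m^2
TPH = 10000 / 23.22 = 431 trees/ha

431


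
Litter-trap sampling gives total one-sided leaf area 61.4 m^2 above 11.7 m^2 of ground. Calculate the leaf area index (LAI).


Formula: LAI = total leaf area / ground area  (dimensionless)
LAI = 61.4 m^2 / 11.7 m^2
LAI = 5.25

5.25


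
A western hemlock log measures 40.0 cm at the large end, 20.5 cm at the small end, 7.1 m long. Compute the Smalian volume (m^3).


Smalian: V = (A1 + A2)/2 * L,  A = pi*(D/200)^2
A1 = pi*(40.0/200)^2 = 0.125664 m^2
A2 = pi*(20.5/200)^2 = 0.033006 m^2
V = (0.125664+0.033006)/2*7.1 = 0.5633 m^3

0.5633


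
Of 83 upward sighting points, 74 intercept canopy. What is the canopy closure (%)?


Formula: Canopy closure = covered points / total points * 100
Closure = 74 / 83 * 100
Closure = 0.8916 * 100 = 89.2%

89.2


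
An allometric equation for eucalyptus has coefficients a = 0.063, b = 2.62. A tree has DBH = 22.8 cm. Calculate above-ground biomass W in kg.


Formula: W = a * DBH^b  (allometric power law)
DBH^b = 22.8^2.62 = 3612.3456
W = 0.063 * 3612.3456 = 227.6 kg

227.6


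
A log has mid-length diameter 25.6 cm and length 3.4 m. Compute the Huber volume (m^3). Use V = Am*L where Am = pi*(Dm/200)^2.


Huber: V = Am * L,  Am = pi*(Dm/200)^2
Am = pi*(25.6/200)^2 = 0.051472 m^2
V = 0.051472*3.4 = 0.175 m^3

0.175


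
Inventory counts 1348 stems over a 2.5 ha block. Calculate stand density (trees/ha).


Formula: Stand Density = N_trees / Area_ha
Density = 1348 trees / 2.5 ha
Density = 539 trees/ha

539


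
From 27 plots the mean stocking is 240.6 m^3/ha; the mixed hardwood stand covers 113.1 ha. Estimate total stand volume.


Formula: Total Volume = Mean Volume per ha * Total Area
Total Volume = 240.6 m^3/ha * 113.1 ha
Total Volume = 27212 m^3

27212


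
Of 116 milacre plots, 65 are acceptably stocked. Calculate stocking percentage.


Formula: Stocking % = stocked plots / total plots * 100
Stocking = 65 / 116 * 100
Stocking = 0.5603 * 100 = 56.0%

56.0


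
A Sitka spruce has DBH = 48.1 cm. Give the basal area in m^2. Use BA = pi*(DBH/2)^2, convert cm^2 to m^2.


Formula: BA = pi * (DBH/2)^2 / 10000  (cm^2 to m^2)
Radius = DBH/2 = 48.1/2 = 24.05 cm
BA = pi * 24.05^2 / 10000
   = 1817.105 cm^2 / 10000
   = 0.1817 m^2

0.1817


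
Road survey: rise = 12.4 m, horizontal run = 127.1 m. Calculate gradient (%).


Formula: Gradient = rise / run * 100
Gradient = 12.4 / 127.1 * 100 = 9.8%

9.8


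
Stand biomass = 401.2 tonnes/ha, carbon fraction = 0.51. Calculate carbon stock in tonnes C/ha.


Formula: Carbon Stock = Biomass * Carbon Fraction
C = 401.2 t/ha * 0.51
C = 204.6 t C/ha

204.6


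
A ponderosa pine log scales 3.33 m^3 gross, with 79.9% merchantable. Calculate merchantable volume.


Formula: MV = V_total * (merchantable_pct / 100)
Merchantable fraction = 79.9% / 100 = 0.799
MV = 3.33 m^3 * 0.799 = 2.661 m^3

2.661


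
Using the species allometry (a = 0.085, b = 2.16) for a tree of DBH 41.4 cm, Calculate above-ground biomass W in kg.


Formula: W = a * DBH^b  (allometric power law)
DBH^b = 41.4^2.16 = 3109.7161
W = 0.085 * 3109.7161 = 264.3 kg

264.3


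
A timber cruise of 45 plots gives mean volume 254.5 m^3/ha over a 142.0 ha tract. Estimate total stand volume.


Formula: Total Volume = Mean Volume per ha * Total Area
Total Volume = 254.5 m^3/ha * 142.0 ha
Total Volume = 36139 m^3

36139


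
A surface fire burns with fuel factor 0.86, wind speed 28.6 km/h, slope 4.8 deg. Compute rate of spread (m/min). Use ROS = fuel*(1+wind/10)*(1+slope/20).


Formula: ROS = fuel * (1 + wind/10) * (1 + slope/20)
Wind factor = 1 + 28.6/10 = 3.86
Slope factor = 1 + 4.8/20 = 1.24
ROS = 0.86 * 3.86 * 1.24 = 4.12 m/min

4.12


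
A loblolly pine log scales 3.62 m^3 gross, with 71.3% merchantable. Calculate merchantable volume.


Formula: MV = V_total * (merchantable_pct / 100)
Merchantable fraction = 71.3% / 100 = 0.713
MV = 3.62 m^3 * 0.713 = 2.581 m^3

2.581


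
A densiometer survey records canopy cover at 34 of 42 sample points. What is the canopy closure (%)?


Formula: Canopy closure = covered points / total points * 100
Closure = 34 / 42 * 100
Closure = 0.8095 * 100 = 81.0%

81.0


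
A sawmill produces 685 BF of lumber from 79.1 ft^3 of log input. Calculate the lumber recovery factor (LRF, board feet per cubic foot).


Formula: LRF = Lumber Output (BF) / Log Input (ft^3)
LRF = 685 BF / 79.1 ft^3
LRF = 8.66 BF/ft^3

8.66


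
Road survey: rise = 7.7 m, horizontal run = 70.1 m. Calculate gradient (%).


Formula: Gradient = rise / run * 100
Gradient = 7.7 / 70.1 * 100 = 11.0%

11.0
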